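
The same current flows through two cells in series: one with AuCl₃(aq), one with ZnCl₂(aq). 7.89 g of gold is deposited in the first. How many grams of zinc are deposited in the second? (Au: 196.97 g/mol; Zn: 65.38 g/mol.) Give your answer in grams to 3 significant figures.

n(Au) = 7.89 / 196.97 = 0.04006 mol
Au³⁺ + 3e⁻ → Au, so n(e⁻) = 3 × 0.04006 = 0.1202 mol
Same current for the same time ⇒ same n(e⁻) = 0.1202 mol in both cells.
Zn²⁺ + 2e⁻ → Zn, so n(Zn) = 0.1202 / 2 = 0.06010 mol
m(Zn) = 0.06010 × 65.38 = 3.93 g

3.93 g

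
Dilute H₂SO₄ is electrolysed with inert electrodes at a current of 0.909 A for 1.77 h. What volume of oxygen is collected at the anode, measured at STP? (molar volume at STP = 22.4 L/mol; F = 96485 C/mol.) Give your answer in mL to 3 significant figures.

336 mL

Q = 0.909 A × 6372 s = 5792 C
Moles of electrons = 5792 / 96485 = 0.06003 mol
2H₂O → O₂ + 4H⁺ + 4e⁻, so n(O₂) = 0.06003 / 4 = 0.01501 mol
V = 0.01501 × 22.4 = 0.3362 L
= 336 mL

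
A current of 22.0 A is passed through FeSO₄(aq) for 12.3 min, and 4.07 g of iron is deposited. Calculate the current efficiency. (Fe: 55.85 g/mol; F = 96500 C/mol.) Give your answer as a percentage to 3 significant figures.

86.6%

Q = 22.0 × 738 = 16240 C
n(e⁻) = 16240 / 96500 = 0.1683 mol
Fe²⁺ + 2e⁻ → Fe, so theoretical n(Fe) = 0.08415 mol → 4.700 g
Efficiency = 4.07 / 4.700 = 0.8660 = 86.6%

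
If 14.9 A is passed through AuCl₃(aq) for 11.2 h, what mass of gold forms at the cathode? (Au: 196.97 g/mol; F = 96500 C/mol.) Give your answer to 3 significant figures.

Charge passed = 14.9 × 40320 = 6.008×10^5 C
n(e⁻) = 6.008×10^5 / 96500 = 6.226 mol
Au³⁺ + 3e⁻ → Au, so n(Au) = 6.226 / 3 = 2.075 mol
m = 2.075 × 196.97 = 409 g

409 g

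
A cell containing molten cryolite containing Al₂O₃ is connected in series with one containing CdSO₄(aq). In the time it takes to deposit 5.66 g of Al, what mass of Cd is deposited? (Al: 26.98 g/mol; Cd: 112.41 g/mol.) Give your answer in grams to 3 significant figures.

35.4 g

n(Al) = 5.66 / 26.98 = 0.2098 mol
Al³⁺ + 3e⁻ → Al, so n(e⁻) = 3 × 0.2098 = 0.6294 mol
In series, the same 0.6294 mol of electrons flows through the second cell.
Cd²⁺ + 2e⁻ → Cd, so n(Cd) = 0.6294 / 2 = 0.3147 mol
m(Cd) = 0.3147 × 112.41 = 35.4 g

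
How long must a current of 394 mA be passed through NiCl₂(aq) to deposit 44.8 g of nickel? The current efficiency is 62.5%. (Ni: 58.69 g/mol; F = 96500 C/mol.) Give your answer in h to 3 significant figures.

166 h

n(Ni) = 44.8 / 58.69 = 0.7633 mol
Ni²⁺ + 2e⁻ → Ni, so n(e⁻) = 2 × 0.7633 = 1.527 mol
Q = 1.527 × 96500 / 0.625 = 2.358×10^5 C
t = Q / I = 2.358×10^5 / 0.394 = 5.985×10^5 s = 166 h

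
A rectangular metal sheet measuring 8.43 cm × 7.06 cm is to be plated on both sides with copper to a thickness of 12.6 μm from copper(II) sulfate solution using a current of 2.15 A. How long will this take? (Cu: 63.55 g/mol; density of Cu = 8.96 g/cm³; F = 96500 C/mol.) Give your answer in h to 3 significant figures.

0.527 h

Plated area = 2 × 8.43 × 7.06 = 119.0 cm²
Volume = 119.0 × 12.6×10⁻⁴ cm = 0.1499 cm³
m(Cu) = 0.1499 × 8.96 = 1.343 g
n(Cu) = 1.343 / 63.55 = 0.02113 mol; n(e⁻) = 2 × 0.02113 = 0.04226 mol
Q = 0.04226 × 96500 = 4078 C
t = 4078 / 2.15 = 1897 s = 0.527 h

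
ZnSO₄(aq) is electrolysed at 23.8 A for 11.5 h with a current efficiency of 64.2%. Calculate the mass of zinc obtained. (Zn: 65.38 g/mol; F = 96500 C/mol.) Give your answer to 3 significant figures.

214 g

Q = 23.8 × 41400 = 9.853×10^5 C
n(e⁻) = 9.853×10^5 / 96500 = 10.21 mol
Zn²⁺ + 2e⁻ → Zn, so theoretical m(Zn) = 5.105 × 65.38 = 333.8 g
Actual mass = 64.2% × 333.8 = 214 g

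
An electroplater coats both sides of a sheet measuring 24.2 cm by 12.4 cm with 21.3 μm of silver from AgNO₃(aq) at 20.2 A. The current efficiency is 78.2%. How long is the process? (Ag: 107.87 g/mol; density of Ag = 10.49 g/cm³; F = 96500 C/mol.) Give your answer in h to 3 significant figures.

Plated area = 2 × 24.2 × 12.4 = 600.2 cm²
Volume = 600.2 × 21.3×10⁻⁴ cm = 1.278 cm³
m(Ag) = 1.278 × 10.49 = 13.41 g
n(Ag) = 13.41 / 107.87 = 0.1243 mol; n(e⁻) = 0.1243 mol
Q = 0.1243 × 96500 / 0.782 = 15340 C
t = 15340 / 20.2 = 759.4 s = 0.211 h

0.211 h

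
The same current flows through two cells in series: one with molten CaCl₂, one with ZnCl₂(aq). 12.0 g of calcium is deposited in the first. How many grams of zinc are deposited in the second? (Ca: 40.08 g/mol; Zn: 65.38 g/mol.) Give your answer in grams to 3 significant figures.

19.6 g

n(Ca) = 12.0 / 40.08 = 0.2994 mol
Ca²⁺ + 2e⁻ → Ca, so n(e⁻) = 2 × 0.2994 = 0.5988 mol
Since the cells are in series, n(e⁻) in the Zn cell is also 0.5988 mol.
Zn²⁺ + 2e⁻ → Zn, so n(Zn) = 0.5988 / 2 = 0.2994 mol
m(Zn) = 0.2994 × 65.38 = 19.6 g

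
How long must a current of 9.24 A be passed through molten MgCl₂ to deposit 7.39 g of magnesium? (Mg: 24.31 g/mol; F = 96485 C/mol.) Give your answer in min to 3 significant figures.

106 min

n(Mg) = 7.39 / 24.31 = 0.3040 mol
Mg²⁺ + 2e⁻ → Mg, so n(e⁻) = 2 × 0.3040 = 0.6080 mol
Q = 0.6080 × 96485 = 58660 C
t = Q / I = 58660 / 9.24 = 6348 s = 106 min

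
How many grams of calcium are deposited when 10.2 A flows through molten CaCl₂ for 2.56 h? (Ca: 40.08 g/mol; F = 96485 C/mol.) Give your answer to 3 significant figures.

Q = It = 10.2 × 9216 = 94000 C
Moles of electrons = 94000 / 96485 = 0.9742 mol
Ca²⁺ + 2e⁻ → Ca, so n(Ca) = 0.9742 / 2 = 0.4871 mol
m = 0.4871 × 40.08 = 19.5 g

19.5 g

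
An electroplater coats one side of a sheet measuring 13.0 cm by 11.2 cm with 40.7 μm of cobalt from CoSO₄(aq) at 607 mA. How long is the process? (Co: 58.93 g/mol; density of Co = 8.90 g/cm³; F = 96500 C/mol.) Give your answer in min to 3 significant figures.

Plated area = 13.0 × 11.2 = 145.6 cm²
Volume = 145.6 × 40.7×10⁻⁴ cm = 0.5926 cm³
m(Co) = 0.5926 × 8.90 = 5.274 g
n(Co) = 5.274 / 58.93 = 0.08950 mol; n(e⁻) = 2 × 0.08950 = 0.1790 mol
Q = 0.1790 × 96500 = 17270 C
t = 17270 / 0.607 = 28450 s = 474 min

474 min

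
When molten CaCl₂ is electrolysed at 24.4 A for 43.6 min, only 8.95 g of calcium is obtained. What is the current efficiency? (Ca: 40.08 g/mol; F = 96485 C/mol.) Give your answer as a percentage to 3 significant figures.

Q = 24.4 × 2616 = 63830 C
n(e⁻) = 63830 / 96485 = 0.6616 mol
Ca²⁺ + 2e⁻ → Ca, so theoretical n(Ca) = 0.3308 mol → 13.26 g
Efficiency = 8.95 / 13.26 = 0.6750 = 67.5%

67.5%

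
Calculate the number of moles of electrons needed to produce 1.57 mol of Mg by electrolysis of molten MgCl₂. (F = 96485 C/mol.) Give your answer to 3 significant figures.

3.14 mol

Mg²⁺ + 2e⁻ → Mg, so n(e⁻) = 2 × 1.57 = 3.140 mol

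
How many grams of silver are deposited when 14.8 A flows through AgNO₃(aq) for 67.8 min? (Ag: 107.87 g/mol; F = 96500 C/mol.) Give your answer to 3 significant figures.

Charge passed = 14.8 × 4068 = 60210 C
n(e⁻) = 60210 / 96500 = 0.6239 mol
Ag⁺ + e⁻ → Ag, so n(Ag) = 0.6239 mol
m = 0.6239 × 107.87 = 67.3 g

67.3 g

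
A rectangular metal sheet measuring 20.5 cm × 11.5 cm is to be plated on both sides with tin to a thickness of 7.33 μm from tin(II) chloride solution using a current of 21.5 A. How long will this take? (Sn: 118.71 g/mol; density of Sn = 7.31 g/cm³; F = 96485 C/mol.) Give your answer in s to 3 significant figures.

Plated area = 2 × 20.5 × 11.5 = 471.5 cm²
Volume = 471.5 × 7.33×10⁻⁴ cm = 0.3456 cm³
m(Sn) = 0.3456 × 7.31 = 2.526 g
n(Sn) = 2.526 / 118.71 = 0.02128 mol; n(e⁻) = 2 × 0.02128 = 0.04256 mol
Q = 0.04256 × 96485 = 4106 C
t = 4106 / 21.5 = 191.0 s

191 s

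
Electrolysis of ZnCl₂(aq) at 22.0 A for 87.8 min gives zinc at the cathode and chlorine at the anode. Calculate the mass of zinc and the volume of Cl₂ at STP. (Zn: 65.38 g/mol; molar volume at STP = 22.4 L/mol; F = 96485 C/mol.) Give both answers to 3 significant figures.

39.3 g Zn; 13.5 L Cl₂

Q = 22.0 × 5268 = 1.159×10^5 C; n(e⁻) = 1.159×10^5 / 96485 = 1.201 mol
Cathode: Zn²⁺ + 2e⁻ → Zn → n(Zn) = 1.201/2 = 0.6005 mol → 39.3 g
Anode: 2Cl⁻ → Cl₂ + 2e⁻ → n(Cl₂) = 1.201/2 = 0.6005 mol → 13.5 L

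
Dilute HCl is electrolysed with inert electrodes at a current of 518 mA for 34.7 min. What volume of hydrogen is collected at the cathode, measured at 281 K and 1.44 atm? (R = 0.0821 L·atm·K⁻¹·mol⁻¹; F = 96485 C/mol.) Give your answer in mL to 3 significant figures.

89.5 mL

Q = 0.518 A × 2082 s = 1078 C
n(e⁻) = Q/F = 1078/96485 = 0.01117 mol
2H⁺ + 2e⁻ → H₂, so n(H₂) = 0.01117 / 2 = 0.005585 mol
V = nRT/P = 0.005585 × 0.0821 × 281 / 1.44 = 0.08948 L
= 89.5 mL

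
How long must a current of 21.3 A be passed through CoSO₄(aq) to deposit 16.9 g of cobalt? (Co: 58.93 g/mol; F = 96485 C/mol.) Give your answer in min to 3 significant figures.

43.3 min

n(Co) = 16.9 / 58.93 = 0.2868 mol
Co²⁺ + 2e⁻ → Co, so n(e⁻) = 2 × 0.2868 = 0.5736 mol
Q = 0.5736 × 96485 = 55340 C
t = Q / I = 55340 / 21.3 = 2598 s = 43.3 min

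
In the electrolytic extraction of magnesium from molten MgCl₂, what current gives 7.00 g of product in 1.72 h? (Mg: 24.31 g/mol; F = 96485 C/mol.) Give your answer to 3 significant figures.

n(Mg) = 7.00 / 24.31 = 0.2879 mol
Mg²⁺ + 2e⁻ → Mg, so n(e⁻) = 2 × 0.2879 = 0.5758 mol
Q = 0.5758 × 96485 = 55560 C
I = Q / t = 55560 / 6192 s = 8.97 A

8.97 A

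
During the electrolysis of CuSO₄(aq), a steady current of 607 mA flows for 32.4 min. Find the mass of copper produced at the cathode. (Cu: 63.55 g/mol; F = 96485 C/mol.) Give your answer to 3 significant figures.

0.389 g

Q = 0.607 A × 1944 s = 1180 C
n(e⁻) = Q/F = 1180/96485 = 0.01223 mol
Cu²⁺ + 2e⁻ → Cu, so n(Cu) = 0.01223 / 2 = 0.006115 mol
m = 0.006115 × 63.55 = 0.389 g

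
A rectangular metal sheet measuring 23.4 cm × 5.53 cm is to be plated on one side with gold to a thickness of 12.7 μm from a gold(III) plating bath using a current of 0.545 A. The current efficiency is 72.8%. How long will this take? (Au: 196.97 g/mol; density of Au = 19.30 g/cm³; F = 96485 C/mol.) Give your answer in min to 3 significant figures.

Plated area = 23.4 × 5.53 = 129.4 cm²
Volume = 129.4 × 12.7×10⁻⁴ cm = 0.1643 cm³
m(Au) = 0.1643 × 19.30 = 3.171 g
n(Au) = 3.171 / 196.97 = 0.01610 mol; n(e⁻) = 3 × 0.01610 = 0.04830 mol
Q = 0.04830 × 96485 / 0.728 = 6401 C
t = 6401 / 0.545 = 11740 s = 196 min

196 min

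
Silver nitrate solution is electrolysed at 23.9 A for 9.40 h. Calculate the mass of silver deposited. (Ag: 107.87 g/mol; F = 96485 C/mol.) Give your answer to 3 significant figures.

904 g

Charge passed = 23.9 × 33840 = 8.088×10^5 C
n(e⁻) = 8.088×10^5 / 96485 = 8.383 mol
Ag⁺ + e⁻ → Ag, so n(Ag) = 8.383 mol
m = 8.383 × 107.87 = 904 g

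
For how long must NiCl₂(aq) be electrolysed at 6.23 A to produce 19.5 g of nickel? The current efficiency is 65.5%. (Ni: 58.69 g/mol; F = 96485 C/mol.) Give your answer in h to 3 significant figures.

4.36 h

n(Ni) = 19.5 / 58.69 = 0.3323 mol
Ni²⁺ + 2e⁻ → Ni, so n(e⁻) = 2 × 0.3323 = 0.6646 mol
Q = 0.6646 × 96485 / 0.655 = 97900 C
t = Q / I = 97900 / 6.23 = 15710 s = 4.36 h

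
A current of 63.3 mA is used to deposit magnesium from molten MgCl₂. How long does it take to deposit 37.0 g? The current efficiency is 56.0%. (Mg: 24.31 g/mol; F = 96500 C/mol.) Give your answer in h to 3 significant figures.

n(Mg) = 37.0 / 24.31 = 1.522 mol
Mg²⁺ + 2e⁻ → Mg, so n(e⁻) = 2 × 1.522 = 3.044 mol
Q = 3.044 × 96500 / 0.560 = 5.245×10^5 C
t = Q / I = 5.245×10^5 / 0.0633 = 8.286×10^6 s = 2300 h

2300 h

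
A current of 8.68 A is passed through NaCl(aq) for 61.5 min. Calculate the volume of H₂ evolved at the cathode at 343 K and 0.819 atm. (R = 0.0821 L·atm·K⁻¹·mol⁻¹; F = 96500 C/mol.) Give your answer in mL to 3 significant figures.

5710 mL

Charge passed = 8.68 × 3690 = 32030 C
n(e⁻) = Q/F = 32030/96500 = 0.3319 mol
2H⁺ + 2e⁻ → H₂, so n(H₂) = 0.3319 / 2 = 0.1660 mol
V = nRT/P = 0.1660 × 0.0821 × 343 / 0.819 = 5.708 L
= 5710 mL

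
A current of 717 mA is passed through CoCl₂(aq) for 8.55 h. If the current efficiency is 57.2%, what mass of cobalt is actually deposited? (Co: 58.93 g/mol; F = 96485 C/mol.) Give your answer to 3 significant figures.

Q = 0.717 × 30780 = 22070 C
n(e⁻) = 22070 / 96485 = 0.2287 mol
Co²⁺ + 2e⁻ → Co, so theoretical m(Co) = 0.1144 × 58.93 = 6.742 g
Actual mass = 57.2% × 6.742 = 3.86 g

3.86 g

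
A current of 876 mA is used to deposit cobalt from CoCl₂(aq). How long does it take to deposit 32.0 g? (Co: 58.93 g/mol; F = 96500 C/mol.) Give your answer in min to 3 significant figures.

n(Co) = 32.0 / 58.93 = 0.5430 mol
Co²⁺ + 2e⁻ → Co, so n(e⁻) = 2 × 0.5430 = 1.086 mol
Q = 1.086 × 96500 = 1.048×10^5 C
t = Q / I = 1.048×10^5 / 0.876 = 1.196×10^5 s = 1990 min

1990 min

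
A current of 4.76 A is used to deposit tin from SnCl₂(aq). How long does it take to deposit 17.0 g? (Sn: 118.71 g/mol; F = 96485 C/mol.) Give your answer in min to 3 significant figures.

96.8 min

n(Sn) = 17.0 / 118.71 = 0.1432 mol
Sn²⁺ + 2e⁻ → Sn, so n(e⁻) = 2 × 0.1432 = 0.2864 mol
Q = 0.2864 × 96485 = 27630 C
t = Q / I = 27630 / 4.76 = 5805 s = 96.8 min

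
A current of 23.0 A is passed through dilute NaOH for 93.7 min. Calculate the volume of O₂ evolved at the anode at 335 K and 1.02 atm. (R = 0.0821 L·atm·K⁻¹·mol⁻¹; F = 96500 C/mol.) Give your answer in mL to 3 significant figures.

9030 mL

Q = It = 23.0 × 5622 = 1.293×10^5 C
n(e⁻) = 1.293×10^5 / 96500 = 1.340 mol
2H₂O → O₂ + 4H⁺ + 4e⁻, so n(O₂) = 1.340 / 4 = 0.3350 mol
V = nRT/P = 0.3350 × 0.0821 × 335 / 1.02 = 9.033 L
= 9030 mL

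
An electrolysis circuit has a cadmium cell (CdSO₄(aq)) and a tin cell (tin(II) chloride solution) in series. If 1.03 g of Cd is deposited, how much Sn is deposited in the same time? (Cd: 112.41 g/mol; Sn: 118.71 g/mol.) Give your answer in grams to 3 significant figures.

n(Cd) = 1.03 / 112.41 = 0.009163 mol
Cd²⁺ + 2e⁻ → Cd, so n(e⁻) = 2 × 0.009163 = 0.01833 mol
Same current for the same time ⇒ same n(e⁻) = 0.01833 mol in both cells.
Sn²⁺ + 2e⁻ → Sn, so n(Sn) = 0.01833 / 2 = 0.009165 mol
m(Sn) = 0.009165 × 118.71 = 1.09 g

1.09 g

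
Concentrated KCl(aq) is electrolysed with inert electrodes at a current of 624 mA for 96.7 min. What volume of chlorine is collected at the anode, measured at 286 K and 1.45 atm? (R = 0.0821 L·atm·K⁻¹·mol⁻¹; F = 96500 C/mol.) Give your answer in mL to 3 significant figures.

304 mL

Q = It = 0.624 × 5802 = 3620 C
n(e⁻) = Q/F = 3620/96500 = 0.03751 mol
2Cl⁻ → Cl₂ + 2e⁻, so n(Cl₂) = 0.03751 / 2 = 0.01876 mol
V = nRT/P = 0.01876 × 0.0821 × 286 / 1.45 = 0.3038 L
= 304 mL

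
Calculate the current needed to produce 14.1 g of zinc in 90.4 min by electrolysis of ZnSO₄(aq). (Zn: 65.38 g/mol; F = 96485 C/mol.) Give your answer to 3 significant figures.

7.67 A

n(Zn) = 14.1 / 65.38 = 0.2157 mol
Zn²⁺ + 2e⁻ → Zn, so n(e⁻) = 2 × 0.2157 = 0.4314 mol
Q = 0.4314 × 96485 = 41620 C
I = Q / t = 41620 / 5424 s = 7.67 A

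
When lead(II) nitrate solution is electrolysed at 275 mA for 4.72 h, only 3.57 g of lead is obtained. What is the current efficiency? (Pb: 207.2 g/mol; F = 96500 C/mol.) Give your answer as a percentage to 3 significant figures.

71.2%

Q = 0.275 × 16992 = 4673 C
n(e⁻) = 4673 / 96500 = 0.04842 mol
Pb²⁺ + 2e⁻ → Pb, so theoretical n(Pb) = 0.02421 mol → 5.016 g
Efficiency = 3.57 / 5.016 = 0.7117 = 71.2%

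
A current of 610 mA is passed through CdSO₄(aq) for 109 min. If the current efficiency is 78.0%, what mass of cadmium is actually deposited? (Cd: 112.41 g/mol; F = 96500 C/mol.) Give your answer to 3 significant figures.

Q = 0.610 × 6540 = 3989 C
n(e⁻) = 3989 / 96500 = 0.04134 mol
Cd²⁺ + 2e⁻ → Cd, so theoretical m(Cd) = 0.02067 × 112.41 = 2.324 g
Actual mass = 78.0% × 2.324 = 1.81 g

1.81 g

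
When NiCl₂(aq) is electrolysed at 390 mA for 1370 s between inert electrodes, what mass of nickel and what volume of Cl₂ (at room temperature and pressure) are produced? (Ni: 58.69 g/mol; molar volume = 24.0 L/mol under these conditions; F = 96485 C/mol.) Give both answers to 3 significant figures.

0.163 g Ni; 0.0665 L Cl₂

Q = 0.390 × 1370 = 534.3 C; n(e⁻) = 534.3 / 96485 = 0.005538 mol
Cathode: Ni²⁺ + 2e⁻ → Ni → n(Ni) = 0.005538/2 = 0.002769 mol → 0.163 g
Anode: 2Cl⁻ → Cl₂ + 2e⁻ → n(Cl₂) = 0.005538/2 = 0.002769 mol → 0.0665 L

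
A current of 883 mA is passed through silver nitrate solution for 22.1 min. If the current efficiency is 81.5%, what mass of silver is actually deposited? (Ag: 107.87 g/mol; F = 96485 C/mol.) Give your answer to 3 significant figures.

1.07 g

Q = 0.883 × 1326 = 1171 C
n(e⁻) = 1171 / 96485 = 0.01214 mol
Ag⁺ + e⁻ → Ag, so theoretical m(Ag) = 0.01214 × 107.87 = 1.310 g
Actual mass = 81.5% × 1.310 = 1.07 g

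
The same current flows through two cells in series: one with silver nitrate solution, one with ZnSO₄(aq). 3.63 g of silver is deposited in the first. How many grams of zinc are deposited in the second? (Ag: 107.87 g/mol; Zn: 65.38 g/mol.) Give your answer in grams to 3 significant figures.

n(Ag) = 3.63 / 107.87 = 0.03365 mol
Ag⁺ + e⁻ → Ag, so n(e⁻) = 0.03365 mol
Since the cells are in series, n(e⁻) in the Zn cell is also 0.03365 mol.
Zn²⁺ + 2e⁻ → Zn, so n(Zn) = 0.03365 / 2 = 0.01683 mol
m(Zn) = 0.01683 × 65.38 = 1.10 g

1.10 g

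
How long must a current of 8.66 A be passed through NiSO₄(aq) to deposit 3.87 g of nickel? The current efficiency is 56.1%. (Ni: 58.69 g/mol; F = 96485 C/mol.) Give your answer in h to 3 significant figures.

n(Ni) = 3.87 / 58.69 = 0.06594 mol
Ni²⁺ + 2e⁻ → Ni, so n(e⁻) = 2 × 0.06594 = 0.1319 mol
Q = 0.1319 × 96485 / 0.561 = 22690 C
t = Q / I = 22690 / 8.66 = 2620 s = 0.728 h

0.728 h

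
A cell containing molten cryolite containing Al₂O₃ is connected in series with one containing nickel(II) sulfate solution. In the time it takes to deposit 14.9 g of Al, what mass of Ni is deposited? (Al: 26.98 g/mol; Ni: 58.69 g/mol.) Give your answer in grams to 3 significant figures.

n(Al) = 14.9 / 26.98 = 0.5523 mol
Al³⁺ + 3e⁻ → Al, so n(e⁻) = 3 × 0.5523 = 1.657 mol
Since the cells are in series, n(e⁻) in the Ni cell is also 1.657 mol.
Ni²⁺ + 2e⁻ → Ni, so n(Ni) = 1.657 / 2 = 0.8285 mol
m(Ni) = 0.8285 × 58.69 = 48.6 g

48.6 g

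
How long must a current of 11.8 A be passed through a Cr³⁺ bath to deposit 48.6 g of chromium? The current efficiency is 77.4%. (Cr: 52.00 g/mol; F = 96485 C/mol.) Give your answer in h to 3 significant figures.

8.23 h

n(Cr) = 48.6 / 52.00 = 0.9346 mol
Cr³⁺ + 3e⁻ → Cr, so n(e⁻) = 3 × 0.9346 = 2.804 mol
Q = 2.804 × 96485 / 0.774 = 3.495×10^5 C
t = Q / I = 3.495×10^5 / 11.8 = 29620 s = 8.23 h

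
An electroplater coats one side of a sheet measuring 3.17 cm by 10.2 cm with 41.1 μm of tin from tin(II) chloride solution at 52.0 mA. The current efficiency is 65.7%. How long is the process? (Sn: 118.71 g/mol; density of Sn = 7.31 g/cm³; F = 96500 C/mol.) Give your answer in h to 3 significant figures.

Plated area = 3.17 × 10.2 = 32.33 cm²
Volume = 32.33 × 41.1×10⁻⁴ cm = 0.1329 cm³
m(Sn) = 0.1329 × 7.31 = 0.9715 g
n(Sn) = 0.9715 / 118.71 = 0.008184 mol; n(e⁻) = 2 × 0.008184 = 0.01637 mol
Q = 0.01637 × 96500 / 0.657 = 2404 C
t = 2404 / 0.0520 = 46230 s = 12.8 h

12.8 h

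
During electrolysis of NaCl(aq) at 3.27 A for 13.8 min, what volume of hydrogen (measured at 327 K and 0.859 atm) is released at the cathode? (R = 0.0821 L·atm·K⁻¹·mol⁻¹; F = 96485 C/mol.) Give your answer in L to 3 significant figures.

Q = 3.27 A × 828 s = 2708 C
n(e⁻) = Q/F = 2708/96485 = 0.02807 mol
2H⁺ + 2e⁻ → H₂, so n(H₂) = 0.02807 / 2 = 0.01404 mol
V = nRT/P = 0.01404 × 0.0821 × 327 / 0.859 = 0.4388 L

0.439 L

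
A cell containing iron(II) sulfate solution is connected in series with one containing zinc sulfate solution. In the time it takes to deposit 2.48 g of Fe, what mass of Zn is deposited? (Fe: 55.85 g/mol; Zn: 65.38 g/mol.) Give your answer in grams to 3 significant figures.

2.90 g

n(Fe) = 2.48 / 55.85 = 0.04440 mol
Fe²⁺ + 2e⁻ → Fe, so n(e⁻) = 2 × 0.04440 = 0.08880 mol
In series, the same 0.08880 mol of electrons flows through the second cell.
Zn²⁺ + 2e⁻ → Zn, so n(Zn) = 0.08880 / 2 = 0.04440 mol
m(Zn) = 0.04440 × 65.38 = 2.90 g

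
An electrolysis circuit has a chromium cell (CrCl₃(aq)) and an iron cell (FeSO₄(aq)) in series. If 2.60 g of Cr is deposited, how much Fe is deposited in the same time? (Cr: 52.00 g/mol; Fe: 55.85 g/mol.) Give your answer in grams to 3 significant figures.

4.19 g

n(Cr) = 2.60 / 52.00 = 0.05000 mol
Cr³⁺ + 3e⁻ → Cr, so n(e⁻) = 3 × 0.05000 = 0.1500 mol
Since the cells are in series, n(e⁻) in the Fe cell is also 0.1500 mol.
Fe²⁺ + 2e⁻ → Fe, so n(Fe) = 0.1500 / 2 = 0.07500 mol
m(Fe) = 0.07500 × 55.85 = 4.19 g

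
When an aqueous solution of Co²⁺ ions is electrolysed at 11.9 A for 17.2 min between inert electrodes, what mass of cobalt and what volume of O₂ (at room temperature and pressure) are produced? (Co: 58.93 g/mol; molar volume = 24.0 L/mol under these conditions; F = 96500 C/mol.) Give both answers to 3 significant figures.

Q = 11.9 × 1032 = 12280 C; n(e⁻) = 12280 / 96500 = 0.1273 mol
Cathode: Co²⁺ + 2e⁻ → Co → n(Co) = 0.1273/2 = 0.06365 mol → 3.75 g
Anode: 2H₂O → O₂ + 4H⁺ + 4e⁻ → n(O₂) = 0.1273/4 = 0.03183 mol → 0.764 L

3.75 g Co; 0.764 L O₂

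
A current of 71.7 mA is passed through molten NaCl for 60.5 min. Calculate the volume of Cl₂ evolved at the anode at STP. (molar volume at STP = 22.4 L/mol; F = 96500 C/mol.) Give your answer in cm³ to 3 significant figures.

30.2 cm³

Q = 0.0717 A × 3630 s = 260.3 C
n(e⁻) = Q/F = 260.3/96500 = 0.002697 mol
2Cl⁻ → Cl₂ + 2e⁻, so n(Cl₂) = 0.002697 / 2 = 0.001349 mol
V = 0.001349 × 22.4 = 0.03022 L
= 30.2 cm³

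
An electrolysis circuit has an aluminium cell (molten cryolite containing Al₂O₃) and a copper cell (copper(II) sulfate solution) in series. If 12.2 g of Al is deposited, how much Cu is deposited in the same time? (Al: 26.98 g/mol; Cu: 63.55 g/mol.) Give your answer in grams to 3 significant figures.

n(Al) = 12.2 / 26.98 = 0.4522 mol
Al³⁺ + 3e⁻ → Al, so n(e⁻) = 3 × 0.4522 = 1.357 mol
The cells are in series, so the same charge (and hence the same n(e⁻) = 1.357 mol) passes through both.
Cu²⁺ + 2e⁻ → Cu, so n(Cu) = 1.357 / 2 = 0.6785 mol
m(Cu) = 0.6785 × 63.55 = 43.1 g

43.1 g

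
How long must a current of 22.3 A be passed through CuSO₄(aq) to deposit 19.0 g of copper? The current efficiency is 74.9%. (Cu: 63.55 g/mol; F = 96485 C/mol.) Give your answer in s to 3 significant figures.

n(Cu) = 19.0 / 63.55 = 0.2990 mol
Cu²⁺ + 2e⁻ → Cu, so n(e⁻) = 2 × 0.2990 = 0.5980 mol
Q = 0.5980 × 96485 / 0.749 = 77030 C
t = Q / I = 77030 / 22.3 = 3454 s

3450 s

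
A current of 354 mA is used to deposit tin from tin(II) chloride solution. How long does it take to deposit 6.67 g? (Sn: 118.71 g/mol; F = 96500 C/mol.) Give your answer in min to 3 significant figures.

511 min

n(Sn) = 6.67 / 118.71 = 0.05619 mol
Sn²⁺ + 2e⁻ → Sn, so n(e⁻) = 2 × 0.05619 = 0.1124 mol
Q = 0.1124 × 96500 = 10850 C
t = Q / I = 10850 / 0.354 = 30650 s = 511 min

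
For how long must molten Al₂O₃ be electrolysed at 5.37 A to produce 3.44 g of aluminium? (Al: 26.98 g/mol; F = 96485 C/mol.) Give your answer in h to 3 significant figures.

n(Al) = 3.44 / 26.98 = 0.1275 mol
Al³⁺ + 3e⁻ → Al, so n(e⁻) = 3 × 0.1275 = 0.3825 mol
Q = 0.3825 × 96485 = 36910 C
t = Q / I = 36910 / 5.37 = 6873 s = 1.91 h

1.91 h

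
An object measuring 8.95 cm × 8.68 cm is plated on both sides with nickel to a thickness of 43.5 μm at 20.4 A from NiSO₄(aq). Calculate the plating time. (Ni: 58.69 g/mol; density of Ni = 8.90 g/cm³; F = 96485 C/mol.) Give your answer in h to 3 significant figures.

Plated area = 2 × 8.95 × 8.68 = 155.4 cm²
Volume = 155.4 × 43.5×10⁻⁴ cm = 0.6760 cm³
m(Ni) = 0.6760 × 8.90 = 6.016 g
n(Ni) = 6.016 / 58.69 = 0.1025 mol; n(e⁻) = 2 × 0.1025 = 0.2050 mol
Q = 0.2050 × 96485 = 19780 C
t = 19780 / 20.4 = 969.6 s = 0.269 h

0.269 h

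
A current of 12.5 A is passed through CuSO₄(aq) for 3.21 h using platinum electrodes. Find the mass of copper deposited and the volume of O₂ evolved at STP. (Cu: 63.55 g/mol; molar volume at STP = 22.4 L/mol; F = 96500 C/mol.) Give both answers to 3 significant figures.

47.6 g Cu; 8.38 L O₂

Q = 12.5 × 11556 = 1.445×10^5 C; n(e⁻) = 1.445×10^5 / 96500 = 1.497 mol
Cathode: Cu²⁺ + 2e⁻ → Cu → n(Cu) = 1.497/2 = 0.7485 mol → 47.6 g
Anode: 2H₂O → O₂ + 4H⁺ + 4e⁻ → n(O₂) = 1.497/4 = 0.3743 mol → 8.38 L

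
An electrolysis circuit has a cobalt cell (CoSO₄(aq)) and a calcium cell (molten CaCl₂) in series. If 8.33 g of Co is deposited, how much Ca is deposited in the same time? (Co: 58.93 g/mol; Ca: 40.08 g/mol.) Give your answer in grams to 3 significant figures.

5.67 g

n(Co) = 8.33 / 58.93 = 0.1414 mol
Co²⁺ + 2e⁻ → Co, so n(e⁻) = 2 × 0.1414 = 0.2828 mol
Same current for the same time ⇒ same n(e⁻) = 0.2828 mol in both cells.
Ca²⁺ + 2e⁻ → Ca, so n(Ca) = 0.2828 / 2 = 0.1414 mol
m(Ca) = 0.1414 × 40.08 = 5.67 g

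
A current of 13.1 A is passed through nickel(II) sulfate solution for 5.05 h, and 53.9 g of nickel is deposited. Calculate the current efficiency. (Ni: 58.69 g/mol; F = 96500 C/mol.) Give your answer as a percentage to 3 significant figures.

Q = 13.1 × 18180 = 2.382×10^5 C
n(e⁻) = 2.382×10^5 / 96500 = 2.468 mol
Ni²⁺ + 2e⁻ → Ni, so theoretical n(Ni) = 1.234 mol → 72.42 g
Efficiency = 53.9 / 72.42 = 0.7443 = 74.4%

74.4%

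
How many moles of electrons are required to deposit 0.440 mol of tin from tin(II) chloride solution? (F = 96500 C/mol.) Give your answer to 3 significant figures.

0.880 mol

Sn²⁺ + 2e⁻ → Sn, so n(e⁻) = 2 × 0.440 = 0.8800 mol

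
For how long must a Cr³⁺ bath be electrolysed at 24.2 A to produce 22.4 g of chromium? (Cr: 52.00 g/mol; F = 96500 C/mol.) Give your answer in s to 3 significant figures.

5150 s

n(Cr) = 22.4 / 52.00 = 0.4308 mol
Cr³⁺ + 3e⁻ → Cr, so n(e⁻) = 3 × 0.4308 = 1.292 mol
Q = 1.292 × 96500 = 1.247×10^5 C
t = Q / I = 1.247×10^5 / 24.2 = 5153 s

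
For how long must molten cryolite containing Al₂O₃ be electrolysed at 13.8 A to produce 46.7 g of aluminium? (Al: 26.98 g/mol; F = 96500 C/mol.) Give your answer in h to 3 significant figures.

10.1 h

n(Al) = 46.7 / 26.98 = 1.731 mol
Al³⁺ + 3e⁻ → Al, so n(e⁻) = 3 × 1.731 = 5.193 mol
Q = 5.193 × 96500 = 5.011×10^5 C
t = Q / I = 5.011×10^5 / 13.8 = 36310 s = 10.1 h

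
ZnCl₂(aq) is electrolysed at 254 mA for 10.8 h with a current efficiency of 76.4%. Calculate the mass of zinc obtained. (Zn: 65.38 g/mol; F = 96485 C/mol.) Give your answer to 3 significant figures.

2.56 g

Q = 0.254 × 38880 = 9876 C
n(e⁻) = 9876 / 96485 = 0.1024 mol
Zn²⁺ + 2e⁻ → Zn, so theoretical m(Zn) = 0.05120 × 65.38 = 3.347 g
Actual mass = 76.4% × 3.347 = 2.56 g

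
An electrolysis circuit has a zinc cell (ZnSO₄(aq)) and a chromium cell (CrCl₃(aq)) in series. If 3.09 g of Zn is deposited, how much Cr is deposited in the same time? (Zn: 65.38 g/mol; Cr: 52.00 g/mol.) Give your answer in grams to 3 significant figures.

1.64 g

n(Zn) = 3.09 / 65.38 = 0.04726 mol
Zn²⁺ + 2e⁻ → Zn, so n(e⁻) = 2 × 0.04726 = 0.09452 mol
Same current for the same time ⇒ same n(e⁻) = 0.09452 mol in both cells.
Cr³⁺ + 3e⁻ → Cr, so n(Cr) = 0.09452 / 3 = 0.03151 mol
m(Cr) = 0.03151 × 52.00 = 1.64 g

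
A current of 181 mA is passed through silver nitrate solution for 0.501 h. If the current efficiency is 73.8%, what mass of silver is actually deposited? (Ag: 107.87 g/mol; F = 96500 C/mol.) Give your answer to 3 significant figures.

Q = 0.181 × 1803.6 = 326.5 C
n(e⁻) = 326.5 / 96500 = 0.003383 mol
Ag⁺ + e⁻ → Ag, so theoretical m(Ag) = 0.003383 × 107.87 = 0.3649 g
Actual mass = 73.8% × 0.3649 = 0.269 g

0.269 g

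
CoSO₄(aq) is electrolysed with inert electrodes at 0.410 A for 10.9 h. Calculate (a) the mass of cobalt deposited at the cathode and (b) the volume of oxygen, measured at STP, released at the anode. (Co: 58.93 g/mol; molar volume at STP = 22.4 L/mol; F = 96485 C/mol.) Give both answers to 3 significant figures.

Q = 0.410 × 39240 = 16090 C; n(e⁻) = 16090 / 96485 = 0.1668 mol
Cathode: Co²⁺ + 2e⁻ → Co → n(Co) = 0.1668/2 = 0.08340 mol → 4.91 g
Anode: 2H₂O → O₂ + 4H⁺ + 4e⁻ → n(O₂) = 0.1668/4 = 0.04170 mol → 0.934 L

4.91 g Co; 0.934 L O₂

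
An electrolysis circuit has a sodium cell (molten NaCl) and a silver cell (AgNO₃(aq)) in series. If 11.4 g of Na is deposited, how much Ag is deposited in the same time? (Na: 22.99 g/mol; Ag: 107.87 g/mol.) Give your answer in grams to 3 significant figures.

53.5 g

n(Na) = 11.4 / 22.99 = 0.4959 mol
Na⁺ + e⁻ → Na, so n(e⁻) = 0.4959 mol
In series, the same 0.4959 mol of electrons flows through the second cell.
Ag⁺ + e⁻ → Ag, so n(Ag) = 0.4959 mol
m(Ag) = 0.4959 × 107.87 = 53.5 g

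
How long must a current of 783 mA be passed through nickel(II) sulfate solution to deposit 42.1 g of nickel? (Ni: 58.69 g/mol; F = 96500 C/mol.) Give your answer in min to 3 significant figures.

n(Ni) = 42.1 / 58.69 = 0.7173 mol
Ni²⁺ + 2e⁻ → Ni, so n(e⁻) = 2 × 0.7173 = 1.435 mol
Q = 1.435 × 96500 = 1.385×10^5 C
t = Q / I = 1.385×10^5 / 0.783 = 1.769×10^5 s = 2950 min

2950 min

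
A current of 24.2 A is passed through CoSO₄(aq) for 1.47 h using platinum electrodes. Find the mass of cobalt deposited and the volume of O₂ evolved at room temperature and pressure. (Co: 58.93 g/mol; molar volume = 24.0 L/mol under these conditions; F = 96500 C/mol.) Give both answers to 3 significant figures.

39.1 g Co; 7.96 L O₂

Q = 24.2 × 5292 = 1.281×10^5 C; n(e⁻) = 1.281×10^5 / 96500 = 1.327 mol
Cathode: Co²⁺ + 2e⁻ → Co → n(Co) = 1.327/2 = 0.6635 mol → 39.1 g
Anode: 2H₂O → O₂ + 4H⁺ + 4e⁻ → n(O₂) = 1.327/4 = 0.3318 mol → 7.96 L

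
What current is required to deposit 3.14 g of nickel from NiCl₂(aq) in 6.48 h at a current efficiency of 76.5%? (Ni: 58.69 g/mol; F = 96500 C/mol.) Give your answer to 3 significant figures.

n(Ni) = 3.14 / 58.69 = 0.05350 mol
Ni²⁺ + 2e⁻ → Ni, so n(e⁻) = 2 × 0.05350 = 0.1070 mol
Q = 0.1070 × 96500 / 0.765 = 13500 C
I = Q / t = 13500 / 23328 s = 0.579 A

0.579 A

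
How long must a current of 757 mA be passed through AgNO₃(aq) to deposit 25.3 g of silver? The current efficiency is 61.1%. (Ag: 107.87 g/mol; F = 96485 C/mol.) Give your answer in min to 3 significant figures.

815 min

n(Ag) = 25.3 / 107.87 = 0.2345 mol
Ag⁺ + e⁻ → Ag, so n(e⁻) = 0.2345 mol
Q = 0.2345 × 96485 / 0.611 = 37030 C
t = Q / I = 37030 / 0.757 = 48920 s = 815 min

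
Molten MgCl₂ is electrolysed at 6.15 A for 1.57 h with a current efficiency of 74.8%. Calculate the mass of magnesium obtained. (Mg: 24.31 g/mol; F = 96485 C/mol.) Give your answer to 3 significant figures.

Q = 6.15 × 5652 = 34760 C
n(e⁻) = 34760 / 96485 = 0.3603 mol
Mg²⁺ + 2e⁻ → Mg, so theoretical m(Mg) = 0.1802 × 24.31 = 4.381 g
Actual mass = 74.8% × 4.381 = 3.28 g

3.28 g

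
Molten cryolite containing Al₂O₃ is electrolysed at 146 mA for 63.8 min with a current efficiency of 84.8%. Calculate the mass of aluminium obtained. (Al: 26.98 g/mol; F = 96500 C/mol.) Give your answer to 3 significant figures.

Q = 0.146 × 3828 = 558.9 C
n(e⁻) = 558.9 / 96500 = 0.005792 mol
Al³⁺ + 3e⁻ → Al, so theoretical m(Al) = 0.001931 × 26.98 = 0.05210 g
Actual mass = 84.8% × 0.05210 = 0.0442 g

0.0442 g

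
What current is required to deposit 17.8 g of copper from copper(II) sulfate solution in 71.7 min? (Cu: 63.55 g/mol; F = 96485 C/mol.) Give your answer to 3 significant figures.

n(Cu) = 17.8 / 63.55 = 0.2801 mol
Cu²⁺ + 2e⁻ → Cu, so n(e⁻) = 2 × 0.2801 = 0.5602 mol
Q = 0.5602 × 96485 = 54050 C
I = Q / t = 54050 / 4302 s = 12.6 A

12.6 A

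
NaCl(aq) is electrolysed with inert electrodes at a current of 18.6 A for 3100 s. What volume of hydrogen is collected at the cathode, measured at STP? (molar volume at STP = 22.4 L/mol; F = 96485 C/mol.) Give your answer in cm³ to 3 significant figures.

6690 cm³

Q = It = 18.6 × 3100 = 57660 C
Moles of electrons = 57660 / 96485 = 0.5976 mol
2H⁺ + 2e⁻ → H₂, so n(H₂) = 0.5976 / 2 = 0.2988 mol
V = 0.2988 × 22.4 = 6.693 L
= 6690 cm³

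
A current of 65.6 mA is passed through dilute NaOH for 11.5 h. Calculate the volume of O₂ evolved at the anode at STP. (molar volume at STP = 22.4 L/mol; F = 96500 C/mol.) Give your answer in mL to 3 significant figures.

Charge passed = 0.0656 × 41400 = 2716 C
Moles of electrons = 2716 / 96500 = 0.02815 mol
2H₂O → O₂ + 4H⁺ + 4e⁻, so n(O₂) = 0.02815 / 4 = 0.007038 mol
V = 0.007038 × 22.4 = 0.1577 L
= 158 mL

158 mL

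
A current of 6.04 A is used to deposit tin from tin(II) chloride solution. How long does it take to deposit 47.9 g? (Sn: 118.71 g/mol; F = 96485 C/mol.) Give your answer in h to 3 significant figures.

n(Sn) = 47.9 / 118.71 = 0.4035 mol
Sn²⁺ + 2e⁻ → Sn, so n(e⁻) = 2 × 0.4035 = 0.8070 mol
Q = 0.8070 × 96485 = 77860 C
t = Q / I = 77860 / 6.04 = 12890 s = 3.58 h

3.58 h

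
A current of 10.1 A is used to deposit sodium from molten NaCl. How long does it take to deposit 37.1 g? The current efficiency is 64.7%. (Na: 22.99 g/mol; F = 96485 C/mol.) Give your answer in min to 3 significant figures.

n(Na) = 37.1 / 22.99 = 1.614 mol
Na⁺ + e⁻ → Na, so n(e⁻) = 1.614 mol
Q = 1.614 × 96485 / 0.647 = 2.407×10^5 C
t = Q / I = 2.407×10^5 / 10.1 = 23830 s = 397 min

397 min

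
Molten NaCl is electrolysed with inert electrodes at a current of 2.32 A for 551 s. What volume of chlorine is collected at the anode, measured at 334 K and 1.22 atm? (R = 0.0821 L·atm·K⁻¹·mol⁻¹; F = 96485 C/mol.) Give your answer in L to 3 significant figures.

Charge passed = 2.32 × 551 = 1278 C
n(e⁻) = Q/F = 1278/96485 = 0.01325 mol
2Cl⁻ → Cl₂ + 2e⁻, so n(Cl₂) = 0.01325 / 2 = 0.006625 mol
V = nRT/P = 0.006625 × 0.0821 × 334 / 1.22 = 0.1489 L

0.149 L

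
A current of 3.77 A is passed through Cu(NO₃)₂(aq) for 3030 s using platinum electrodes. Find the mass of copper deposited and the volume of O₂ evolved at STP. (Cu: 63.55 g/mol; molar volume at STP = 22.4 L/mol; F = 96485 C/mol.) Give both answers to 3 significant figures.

Q = 3.77 × 3030 = 11420 C; n(e⁻) = 11420 / 96485 = 0.1184 mol
Cathode: Cu²⁺ + 2e⁻ → Cu → n(Cu) = 0.1184/2 = 0.05920 mol → 3.76 g
Anode: 2H₂O → O₂ + 4H⁺ + 4e⁻ → n(O₂) = 0.1184/4 = 0.02960 mol → 0.663 L

3.76 g Cu; 0.663 L O₂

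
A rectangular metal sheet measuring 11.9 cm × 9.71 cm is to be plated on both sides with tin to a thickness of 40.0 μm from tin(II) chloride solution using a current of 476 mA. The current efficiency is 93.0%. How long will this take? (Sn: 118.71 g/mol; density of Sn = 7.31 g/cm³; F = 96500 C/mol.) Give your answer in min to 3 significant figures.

Plated area = 2 × 11.9 × 9.71 = 231.1 cm²
Volume = 231.1 × 40.0×10⁻⁴ cm = 0.9244 cm³
m(Sn) = 0.9244 × 7.31 = 6.757 g
n(Sn) = 6.757 / 118.71 = 0.05692 mol; n(e⁻) = 2 × 0.05692 = 0.1138 mol
Q = 0.1138 × 96500 / 0.930 = 11810 C
t = 11810 / 0.476 = 24810 s = 414 min

414 min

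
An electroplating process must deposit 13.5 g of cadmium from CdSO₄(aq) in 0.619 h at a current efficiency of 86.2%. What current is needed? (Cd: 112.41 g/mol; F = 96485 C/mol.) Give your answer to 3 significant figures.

12.1 A

n(Cd) = 13.5 / 112.41 = 0.1201 mol
Cd²⁺ + 2e⁻ → Cd, so n(e⁻) = 2 × 0.1201 = 0.2402 mol
Q = 0.2402 × 96485 / 0.862 = 26890 C
I = Q / t = 26890 / 2228.4 s = 12.1 A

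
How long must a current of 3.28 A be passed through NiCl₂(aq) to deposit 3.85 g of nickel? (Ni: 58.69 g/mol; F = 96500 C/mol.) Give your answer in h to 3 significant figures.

1.07 h

n(Ni) = 3.85 / 58.69 = 0.06560 mol
Ni²⁺ + 2e⁻ → Ni, so n(e⁻) = 2 × 0.06560 = 0.1312 mol
Q = 0.1312 × 96500 = 12660 C
t = Q / I = 12660 / 3.28 = 3860 s = 1.07 h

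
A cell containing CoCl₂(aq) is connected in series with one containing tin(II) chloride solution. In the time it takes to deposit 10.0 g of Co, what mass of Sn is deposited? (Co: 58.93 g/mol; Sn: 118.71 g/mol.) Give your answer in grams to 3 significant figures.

n(Co) = 10.0 / 58.93 = 0.1697 mol
Co²⁺ + 2e⁻ → Co, so n(e⁻) = 2 × 0.1697 = 0.3394 mol
Same current for the same time ⇒ same n(e⁻) = 0.3394 mol in both cells.
Sn²⁺ + 2e⁻ → Sn, so n(Sn) = 0.3394 / 2 = 0.1697 mol
m(Sn) = 0.1697 × 118.71 = 20.1 g

20.1 g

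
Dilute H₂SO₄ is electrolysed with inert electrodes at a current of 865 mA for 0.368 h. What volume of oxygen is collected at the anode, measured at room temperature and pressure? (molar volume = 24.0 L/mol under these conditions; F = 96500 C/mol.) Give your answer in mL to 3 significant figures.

Q = 0.865 A × 1324.8 s = 1146 C
Moles of electrons = 1146 / 96500 = 0.01188 mol
2H₂O → O₂ + 4H⁺ + 4e⁻, so n(O₂) = 0.01188 / 4 = 0.002970 mol
V = 0.002970 × 24.0 = 0.07128 L
= 71.3 mL

71.3 mL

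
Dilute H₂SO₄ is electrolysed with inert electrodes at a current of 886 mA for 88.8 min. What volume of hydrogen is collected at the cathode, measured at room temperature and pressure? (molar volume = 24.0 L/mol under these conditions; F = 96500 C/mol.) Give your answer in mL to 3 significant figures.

Charge passed = 0.886 × 5328 = 4721 C
n(e⁻) = 4721 / 96500 = 0.04892 mol
2H⁺ + 2e⁻ → H₂, so n(H₂) = 0.04892 / 2 = 0.02446 mol
V = 0.02446 × 24.0 = 0.5870 L
= 587 mL

587 mL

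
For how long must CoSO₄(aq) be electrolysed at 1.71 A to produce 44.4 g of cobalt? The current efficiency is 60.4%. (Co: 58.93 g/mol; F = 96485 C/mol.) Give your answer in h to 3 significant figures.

39.1 h

n(Co) = 44.4 / 58.93 = 0.7534 mol
Co²⁺ + 2e⁻ → Co, so n(e⁻) = 2 × 0.7534 = 1.507 mol
Q = 1.507 × 96485 / 0.604 = 2.407×10^5 C
t = Q / I = 2.407×10^5 / 1.71 = 1.408×10^5 s = 39.1 h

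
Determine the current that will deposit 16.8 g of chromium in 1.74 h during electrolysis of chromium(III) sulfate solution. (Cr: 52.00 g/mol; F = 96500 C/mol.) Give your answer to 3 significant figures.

n(Cr) = 16.8 / 52.00 = 0.3231 mol
Cr³⁺ + 3e⁻ → Cr, so n(e⁻) = 3 × 0.3231 = 0.9693 mol
Q = 0.9693 × 96500 = 93540 C
I = Q / t = 93540 / 6264 s = 14.9 A

14.9 A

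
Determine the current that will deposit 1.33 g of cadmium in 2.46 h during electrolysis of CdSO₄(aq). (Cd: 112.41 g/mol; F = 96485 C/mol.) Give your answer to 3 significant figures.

0.258 A

n(Cd) = 1.33 / 112.41 = 0.01183 mol
Cd²⁺ + 2e⁻ → Cd, so n(e⁻) = 2 × 0.01183 = 0.02366 mol
Q = 0.02366 × 96485 = 2283 C
I = Q / t = 2283 / 8856 s = 0.258 A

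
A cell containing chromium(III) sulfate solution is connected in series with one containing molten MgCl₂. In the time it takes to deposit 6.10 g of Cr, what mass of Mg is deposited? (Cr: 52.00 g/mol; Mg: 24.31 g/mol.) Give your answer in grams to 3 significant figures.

4.28 g

n(Cr) = 6.10 / 52.00 = 0.1173 mol
Cr³⁺ + 3e⁻ → Cr, so n(e⁻) = 3 × 0.1173 = 0.3519 mol
Since the cells are in series, n(e⁻) in the Mg cell is also 0.3519 mol.
Mg²⁺ + 2e⁻ → Mg, so n(Mg) = 0.3519 / 2 = 0.1760 mol
m(Mg) = 0.1760 × 24.31 = 4.28 g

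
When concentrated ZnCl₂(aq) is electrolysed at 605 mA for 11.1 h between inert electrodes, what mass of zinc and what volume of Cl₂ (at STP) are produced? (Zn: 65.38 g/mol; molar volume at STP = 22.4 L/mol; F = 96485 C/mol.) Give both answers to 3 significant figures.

8.19 g Zn; 2.81 L Cl₂

Q = 0.605 × 39960 = 24180 C; n(e⁻) = 24180 / 96485 = 0.2506 mol
Cathode: Zn²⁺ + 2e⁻ → Zn → n(Zn) = 0.2506/2 = 0.1253 mol → 8.19 g
Anode: 2Cl⁻ → Cl₂ + 2e⁻ → n(Cl₂) = 0.2506/2 = 0.1253 mol → 2.81 L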